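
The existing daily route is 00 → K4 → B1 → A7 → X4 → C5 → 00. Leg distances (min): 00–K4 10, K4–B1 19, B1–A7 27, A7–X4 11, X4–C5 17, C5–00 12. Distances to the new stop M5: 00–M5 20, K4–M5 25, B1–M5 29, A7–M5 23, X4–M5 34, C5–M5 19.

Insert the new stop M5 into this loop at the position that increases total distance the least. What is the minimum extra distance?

Insertion cost between consecutive stops i–j is d(i,M5) + d(M5,j) − d(i,j):
  between 00 and K4: 20 + 25 − 10 = 35
  between K4 and B1: 25 + 29 − 19 = 35
  between B1 and A7: 29 + 23 − 27 = 25
  between A7 and X4: 23 + 34 − 11 = 46
  between X4 and C5: 34 + 19 − 17 = 36
  between C5 and 00: 19 + 20 − 12 = 27
Cheapest insertion is between B1 and A7, adding 25.
New total = 96 + 25 = 121.

Minimum extra distance: 25 min, inserting M5 between B1 and A7.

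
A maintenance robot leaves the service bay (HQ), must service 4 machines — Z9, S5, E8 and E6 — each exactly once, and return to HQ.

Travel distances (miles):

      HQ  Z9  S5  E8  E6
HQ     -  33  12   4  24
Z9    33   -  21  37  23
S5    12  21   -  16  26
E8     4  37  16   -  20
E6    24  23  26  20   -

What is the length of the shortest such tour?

HQ → Z9 → S5 → E8 → E6 → HQ: 33+21+16+20+24 = 114
HQ → Z9 → S5 → E6 → E8 → HQ: 33+21+26+20+4 = 104
HQ → Z9 → E8 → S5 → E6 → HQ: 33+37+16+26+24 = 136
HQ → Z9 → E8 → E6 → S5 → HQ: 33+37+20+26+12 = 128
HQ → Z9 → E6 → S5 → E8 → HQ: 33+23+26+16+4 = 102
HQ → Z9 → E6 → E8 → S5 → HQ: 33+23+20+16+12 = 104
HQ → S5 → Z9 → E8 → E6 → HQ: 12+21+37+20+24 = 114
HQ → S5 → Z9 → E6 → E8 → HQ: 12+21+23+20+4 = 80
HQ → S5 → E8 → Z9 → E6 → HQ: 12+16+37+23+24 = 112
HQ → S5 → E6 → Z9 → E8 → HQ: 12+26+23+37+4 = 102
HQ → E8 → Z9 → S5 → E6 → HQ: 4+37+21+26+24 = 112
HQ → E8 → S5 → Z9 → E6 → HQ: 4+16+21+23+24 = 88
The minimum is 80.
One optimal route: HQ → S5 → Z9 → E6 → E8 → HQ (or its reverse).

Minimum total distance: 80 miles.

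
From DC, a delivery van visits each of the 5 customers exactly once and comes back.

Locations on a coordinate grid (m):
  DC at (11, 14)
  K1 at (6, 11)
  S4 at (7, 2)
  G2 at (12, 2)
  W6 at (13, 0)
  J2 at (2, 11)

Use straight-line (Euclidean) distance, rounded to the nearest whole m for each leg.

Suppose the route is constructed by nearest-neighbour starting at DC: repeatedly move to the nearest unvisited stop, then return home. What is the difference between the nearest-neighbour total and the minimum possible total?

The nearest-neighbour route is 1 m longer than optimal.

DC: K1=6, J2=9, G2=12, S4=13, W6=14 ⇒ K1
K1: J2=4, S4=9, G2=11, W6=13 ⇒ J2
J2: S4=10, G2=13, W6=16 ⇒ S4
S4: G2=5, W6=6 ⇒ G2
G2: W6=2 ⇒ W6
NN route DC → K1 → J2 → S4 → G2 → W6 → DC costs 41.
Optimal: DC → K1 → J2 → S4 → W6 → G2 → DC costs 40 (by enumerating all 60 distinct tours).
Excess = 41 − 40 = 1.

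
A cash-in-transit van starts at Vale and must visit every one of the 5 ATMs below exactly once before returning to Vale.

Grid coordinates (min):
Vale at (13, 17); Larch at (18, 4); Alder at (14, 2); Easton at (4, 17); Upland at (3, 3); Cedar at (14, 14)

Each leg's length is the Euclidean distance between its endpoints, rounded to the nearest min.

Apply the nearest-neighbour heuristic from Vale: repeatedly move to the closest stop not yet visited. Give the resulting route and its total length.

Vale → [Cedar:3 / Easton:9 / Larch:14 / Alder:15 / Upland:17] → Cedar (3)
Cedar → [Easton:10 / Larch:11 / Alder:12 / Upland:16] → Easton (10)
Easton → [Upland:14 / Alder:18 / Larch:19] → Upland (14)
Upland → [Alder:11 / Larch:15] → Alder (11)
Alder → [Larch:4] → Larch (4)
Return Larch→Vale: 14.
Total = 3 + 10 + 14 + 11 + 4 + 14 = 56.

56 min along Vale → Cedar → Easton → Upland → Alder → Larch → Vale.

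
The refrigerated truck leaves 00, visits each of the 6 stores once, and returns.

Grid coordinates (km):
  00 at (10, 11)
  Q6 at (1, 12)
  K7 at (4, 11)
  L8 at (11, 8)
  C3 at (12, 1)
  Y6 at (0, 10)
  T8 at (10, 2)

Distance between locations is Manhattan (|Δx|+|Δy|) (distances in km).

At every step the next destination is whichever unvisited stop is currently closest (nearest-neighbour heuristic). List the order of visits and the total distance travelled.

From 00: distances to unvisited — L8=4, K7=6, T8=9, Q6=10, Y6=11, C3=12. Nearest is L8 (4).
From L8: distances to unvisited — T8=7, C3=8, K7=10, Y6=13, Q6=14. Nearest is T8 (7).
From T8: distances to unvisited — C3=3, K7=15, Y6=18, Q6=19. Nearest is C3 (3).
From C3: distances to unvisited — K7=18, Y6=21, Q6=22. Nearest is K7 (18).
From K7: distances to unvisited — Q6=4, Y6=5. Nearest is Q6 (4).
From Q6: distances to unvisited — Y6=3. Nearest is Y6 (3).
Return Y6→00: 11.
Total = 4 + 7 + 3 + 18 + 4 + 3 + 11 = 50.

Total distance 50 km via the nearest-neighbour route 00 → L8 → T8 → C3 → K7 → Q6 → Y6 → 00.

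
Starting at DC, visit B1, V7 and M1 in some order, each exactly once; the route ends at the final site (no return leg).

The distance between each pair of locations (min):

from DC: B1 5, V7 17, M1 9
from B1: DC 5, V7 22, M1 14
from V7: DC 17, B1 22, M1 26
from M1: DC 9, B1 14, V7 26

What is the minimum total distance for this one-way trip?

There are 3! = 6 possible orderings.
DC → B1 → V7 → M1: 5+22+26 = 53
DC → B1 → M1 → V7: 5+14+26 = 45
DC → V7 → B1 → M1: 17+22+14 = 53
DC → V7 → M1 → B1: 17+26+14 = 57
DC → M1 → B1 → V7: 9+14+22 = 45
DC → M1 → V7 → B1: 9+26+22 = 57
The minimum is 45.
One shortest path: DC → B1 → M1 → V7.

Shortest open route: 45 min.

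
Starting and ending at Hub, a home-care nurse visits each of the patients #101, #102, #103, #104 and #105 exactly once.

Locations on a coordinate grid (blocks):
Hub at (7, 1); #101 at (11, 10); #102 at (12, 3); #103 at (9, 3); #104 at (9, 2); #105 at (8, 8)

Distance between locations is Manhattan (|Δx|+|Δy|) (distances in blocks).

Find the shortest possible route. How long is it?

There are 60 distinct closed tours to check (reversals are equivalent).
Hub - #101 - #102 - #103 - #104 - #105 - Hub: 13+8+3+1+7+8 = 40
Hub - #101 - #102 - #103 - #105 - #104 - Hub: 13+8+3+6+7+3 = 40
Hub - #101 - #102 - #104 - #103 - #105 - Hub: 13+8+4+1+6+8 = 40
Hub - #101 - #102 - #104 - #105 - #103 - Hub: 13+8+4+7+6+4 = 42
Hub - #101 - #102 - #105 - #103 - #104 - Hub: 13+8+9+6+1+3 = 40
Hub - #101 - #102 - #105 - #104 - #103 - Hub: 13+8+9+7+1+4 = 42
Hub - #101 - #103 - #102 - #104 - #105 - Hub: 13+9+3+4+7+8 = 44
Hub - #101 - #103 - #102 - #105 - #104 - Hub: 13+9+3+9+7+3 = 44
Hub - #101 - #103 - #104 - #102 - #105 - Hub: 13+9+1+4+9+8 = 44
Hub - #101 - #103 - #104 - #105 - #102 - Hub: 13+9+1+7+9+7 = 46
Hub - #101 - #103 - #105 - #102 - #104 - Hub: 13+9+6+9+4+3 = 44
Hub - #101 - #103 - #105 - #104 - #102 - Hub: 13+9+6+7+4+7 = 46
Hub - #101 - #104 - #102 - #103 - #105 - Hub: 13+10+4+3+6+8 = 44
Hub - #101 - #104 - #102 - #105 - #103 - Hub: 13+10+4+9+6+4 = 46
… (46 more)
Hub - #104 - #103 - #102 - #101 - #105 - Hub: 3+1+3+8+5+8 = 28  ← best
The minimum is 28.
One optimal route: Hub → #104 → #103 → #102 → #101 → #105 → Hub (or its reverse).

Minimum total distance: 28 blocks.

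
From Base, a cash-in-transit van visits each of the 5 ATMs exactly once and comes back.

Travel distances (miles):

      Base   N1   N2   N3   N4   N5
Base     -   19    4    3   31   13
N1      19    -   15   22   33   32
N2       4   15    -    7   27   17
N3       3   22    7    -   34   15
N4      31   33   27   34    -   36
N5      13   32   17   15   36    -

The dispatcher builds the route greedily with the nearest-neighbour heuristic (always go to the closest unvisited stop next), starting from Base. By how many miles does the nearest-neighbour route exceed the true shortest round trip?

From Base: N3=3, N2=4, N5=13, N1=19, N4=31 → choose N3 (3).
From N3: N2=7, N5=15, N1=22, N4=34 → choose N2 (7).
From N2: N1=15, N5=17, N4=27 → choose N1 (15).
From N1: N5=32, N4=33 → choose N5 (32).
From N5: N4=36 → choose N4 (36).
NN route Base → N3 → N2 → N1 → N5 → N4 → Base costs 124.
Optimal: Base → N2 → N1 → N4 → N5 → N3 → Base costs 106 (by enumerating all 60 distinct tours).
Excess = 124 − 106 = 18.

18 miles longer than the optimal tour.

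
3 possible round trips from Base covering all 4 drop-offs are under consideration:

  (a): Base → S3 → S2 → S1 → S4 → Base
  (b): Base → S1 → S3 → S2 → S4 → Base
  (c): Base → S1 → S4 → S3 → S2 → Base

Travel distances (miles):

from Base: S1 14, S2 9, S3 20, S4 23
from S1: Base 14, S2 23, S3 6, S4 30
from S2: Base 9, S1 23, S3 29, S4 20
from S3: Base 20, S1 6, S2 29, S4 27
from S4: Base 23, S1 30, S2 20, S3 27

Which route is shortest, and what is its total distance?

(a): 20 + 29 + 23 + 30 + 23 = 125
(b): 14 + 6 + 29 + 20 + 23 = 92
(c): 14 + 30 + 27 + 29 + 9 = 109

Shortest is (b), total 92 miles.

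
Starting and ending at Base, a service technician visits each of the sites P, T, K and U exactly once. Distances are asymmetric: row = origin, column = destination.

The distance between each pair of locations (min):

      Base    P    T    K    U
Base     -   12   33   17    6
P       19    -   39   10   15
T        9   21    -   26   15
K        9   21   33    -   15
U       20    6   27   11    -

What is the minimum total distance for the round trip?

Base - P - T - K - U - Base: 12+39+26+15+20 = 112
Base - P - T - U - K - Base: 12+39+15+11+9 = 86
Base - P - K - T - U - Base: 12+10+33+15+20 = 90
Base - P - K - U - T - Base: 12+10+15+27+9 = 73
Base - P - U - T - K - Base: 12+15+27+26+9 = 89
Base - P - U - K - T - Base: 12+15+11+33+9 = 80
Base - T - P - K - U - Base: 33+21+10+15+20 = 99
Base - T - P - U - K - Base: 33+21+15+11+9 = 89
Base - T - K - P - U - Base: 33+26+21+15+20 = 115
Base - T - K - U - P - Base: 33+26+15+6+19 = 99
Base - T - U - P - K - Base: 33+15+6+10+9 = 73
Base - T - U - K - P - Base: 33+15+11+21+19 = 99
Base - K - P - T - U - Base: 17+21+39+15+20 = 112
Base - K - P - U - T - Base: 17+21+15+27+9 = 89
… (10 more)
Base - U - P - K - T - Base: 6+6+10+33+9 = 64  ← best
The minimum is 64.
One optimal route: Base → U → P → K → T → Base.

Minimum total distance: 64 min.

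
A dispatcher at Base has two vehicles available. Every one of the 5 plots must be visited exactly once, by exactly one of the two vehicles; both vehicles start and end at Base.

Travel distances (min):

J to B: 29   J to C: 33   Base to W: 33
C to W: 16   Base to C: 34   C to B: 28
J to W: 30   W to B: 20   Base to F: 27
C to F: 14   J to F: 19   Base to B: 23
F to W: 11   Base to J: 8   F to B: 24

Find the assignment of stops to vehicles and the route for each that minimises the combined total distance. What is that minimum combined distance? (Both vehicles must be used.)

There are 2^4 − 1 = 15 ways to divide the 5 stops into two non-empty groups. For each, the best each vehicle can do is its own shortest tour through its group:
  {J} + {C, F, W, B}: 16 + 100 = 116
  {C} + {J, F, W, B}: 68 + 81 = 149
  {J, C} + {F, W, B}: 75 + 81 = 156
  {F} + {J, C, W, B}: 54 + 100 = 154
  {J, F} + {C, W, B}: 54 + 93 = 147
  {C, F} + {J, W, B}: 75 + 81 = 156
  … (15 splits in total)
Best: vehicle 1 Base → J → Base = 16; vehicle 2 Base → F → C → W → B → Base = 100; combined 116.

Minimum combined distance: 116 min.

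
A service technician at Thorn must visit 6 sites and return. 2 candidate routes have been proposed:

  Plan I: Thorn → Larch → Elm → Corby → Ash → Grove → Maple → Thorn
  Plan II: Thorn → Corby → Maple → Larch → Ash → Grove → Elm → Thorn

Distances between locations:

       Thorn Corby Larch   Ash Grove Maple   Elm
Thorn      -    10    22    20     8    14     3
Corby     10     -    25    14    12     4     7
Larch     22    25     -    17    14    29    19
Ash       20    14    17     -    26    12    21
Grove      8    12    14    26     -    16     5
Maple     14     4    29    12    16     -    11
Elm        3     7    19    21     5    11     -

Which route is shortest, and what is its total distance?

94 — Plan II is the shortest.

Plan I: 22 + 19 + 7 + 14 + 26 + 16 + 14 = 118
Plan II: 10 + 4 + 29 + 17 + 26 + 5 + 3 = 94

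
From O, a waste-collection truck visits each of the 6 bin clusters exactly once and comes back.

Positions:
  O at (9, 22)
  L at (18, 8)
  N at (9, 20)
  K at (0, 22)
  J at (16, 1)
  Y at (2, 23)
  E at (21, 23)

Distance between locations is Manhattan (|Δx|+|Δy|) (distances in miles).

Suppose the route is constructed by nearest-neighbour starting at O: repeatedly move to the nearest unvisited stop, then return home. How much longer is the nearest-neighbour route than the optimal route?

O: N=2, Y=8, K=9, E=13, L=23, J=28 ⇒ N
N: Y=10, K=11, E=15, L=21, J=26 ⇒ Y
Y: K=3, E=19, L=31, J=36 ⇒ K
K: E=22, L=32, J=37 ⇒ E
E: L=18, J=27 ⇒ L
L: J=9 ⇒ J
NN route O → N → Y → K → E → L → J → O costs 92.
Optimal: O → N → J → L → E → Y → K → O costs 86 (by enumerating all 360 distinct tours).
Excess = 92 − 86 = 6.

The nearest-neighbour route is 6 miles longer than optimal.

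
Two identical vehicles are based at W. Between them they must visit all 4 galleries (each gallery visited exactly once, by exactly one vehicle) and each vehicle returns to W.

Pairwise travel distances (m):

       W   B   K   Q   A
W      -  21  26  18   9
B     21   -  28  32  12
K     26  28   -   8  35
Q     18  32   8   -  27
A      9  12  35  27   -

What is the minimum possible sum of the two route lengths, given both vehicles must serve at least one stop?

Check every non-empty split of the stops between the two vehicles; for each half take its own optimal tour:
  {B} + {K, Q, A}: 42 + 70 = 112
  {K} + {B, Q, A}: 52 + 71 = 123
  {B, K} + {Q, A}: 75 + 54 = 129
  {Q} + {B, K, A}: 36 + 75 = 111
  {B, Q} + {K, A}: 71 + 70 = 141
  {K, Q} + {B, A}: 52 + 42 = 94
  … (7 splits in total)
  {B, K, Q} + {A}: 75 + 18 = 93  ← best
Best: vehicle 1 W → B → K → Q → W = 75; vehicle 2 W → A → W = 18; combined 93.

93 m — the smallest possible combined total.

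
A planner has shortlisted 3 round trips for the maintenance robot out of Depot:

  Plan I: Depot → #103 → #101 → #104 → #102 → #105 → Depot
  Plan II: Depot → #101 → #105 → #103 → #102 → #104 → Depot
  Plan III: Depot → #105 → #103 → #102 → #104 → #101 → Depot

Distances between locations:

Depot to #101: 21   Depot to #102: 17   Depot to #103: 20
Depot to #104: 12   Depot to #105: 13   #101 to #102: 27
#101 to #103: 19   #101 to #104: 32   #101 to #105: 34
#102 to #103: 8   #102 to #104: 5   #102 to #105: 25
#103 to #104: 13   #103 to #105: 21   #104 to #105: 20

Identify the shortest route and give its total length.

Plan I: 20 + 19 + 32 + 5 + 25 + 13 = 114
Plan II: 21 + 34 + 21 + 8 + 5 + 12 = 101
Plan III: 13 + 21 + 8 + 5 + 32 + 21 = 100

Shortest is Plan III, total 100.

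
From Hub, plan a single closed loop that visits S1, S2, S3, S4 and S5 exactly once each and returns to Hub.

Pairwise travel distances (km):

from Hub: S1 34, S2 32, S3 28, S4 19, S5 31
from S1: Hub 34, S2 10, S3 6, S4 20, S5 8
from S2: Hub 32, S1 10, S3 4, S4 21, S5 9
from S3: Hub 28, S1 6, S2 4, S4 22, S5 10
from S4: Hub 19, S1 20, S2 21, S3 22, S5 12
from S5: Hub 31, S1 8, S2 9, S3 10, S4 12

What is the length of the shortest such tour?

There are 60 distinct closed tours to check (reversals are equivalent).
Hub-S1-S2-S3-S4-S5-Hub: 34+10+4+22+12+31 = 113
Hub-S1-S2-S3-S5-S4-Hub: 34+10+4+10+12+19 = 89
Hub-S1-S2-S4-S3-S5-Hub: 34+10+21+22+10+31 = 128
Hub-S1-S2-S4-S5-S3-Hub: 34+10+21+12+10+28 = 115
Hub-S1-S2-S5-S3-S4-Hub: 34+10+9+10+22+19 = 104
Hub-S1-S2-S5-S4-S3-Hub: 34+10+9+12+22+28 = 115
Hub-S1-S3-S2-S4-S5-Hub: 34+6+4+21+12+31 = 108
Hub-S1-S3-S2-S5-S4-Hub: 34+6+4+9+12+19 = 84
Hub-S1-S3-S4-S2-S5-Hub: 34+6+22+21+9+31 = 123
Hub-S1-S3-S4-S5-S2-Hub: 34+6+22+12+9+32 = 115
Hub-S1-S3-S5-S2-S4-Hub: 34+6+10+9+21+19 = 99
Hub-S1-S3-S5-S4-S2-Hub: 34+6+10+12+21+32 = 115
Hub-S1-S4-S2-S3-S5-Hub: 34+20+21+4+10+31 = 120
Hub-S1-S4-S2-S5-S3-Hub: 34+20+21+9+10+28 = 122
… (46 more)
Hub-S2-S3-S1-S5-S4-Hub: 32+4+6+8+12+19 = 81  ← best
The minimum is 81.
One optimal route: Hub → S2 → S3 → S1 → S5 → S4 → Hub (or its reverse).

Shortest round trip = 81 km.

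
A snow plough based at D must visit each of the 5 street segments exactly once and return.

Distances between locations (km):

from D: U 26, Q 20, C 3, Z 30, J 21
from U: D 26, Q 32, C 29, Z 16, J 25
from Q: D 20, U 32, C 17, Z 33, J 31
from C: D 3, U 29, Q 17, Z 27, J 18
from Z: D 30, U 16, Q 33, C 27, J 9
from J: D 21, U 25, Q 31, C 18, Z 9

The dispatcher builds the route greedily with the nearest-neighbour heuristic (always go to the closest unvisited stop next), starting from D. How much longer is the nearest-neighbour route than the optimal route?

From D: C=3, Q=20, J=21, U=26, Z=30 → choose C (3).
From C: Q=17, J=18, Z=27, U=29 → choose Q (17).
From Q: J=31, U=32, Z=33 → choose J (31).
From J: Z=9, U=25 → choose Z (9).
From Z: U=16 → choose U (16).
NN route D → C → Q → J → Z → U → D costs 102.
Optimal: D → Q → U → Z → J → C → D costs 98 (by enumerating all 60 distinct tours).
Excess = 102 − 98 = 4.

The nearest-neighbour route is 4 km longer than optimal.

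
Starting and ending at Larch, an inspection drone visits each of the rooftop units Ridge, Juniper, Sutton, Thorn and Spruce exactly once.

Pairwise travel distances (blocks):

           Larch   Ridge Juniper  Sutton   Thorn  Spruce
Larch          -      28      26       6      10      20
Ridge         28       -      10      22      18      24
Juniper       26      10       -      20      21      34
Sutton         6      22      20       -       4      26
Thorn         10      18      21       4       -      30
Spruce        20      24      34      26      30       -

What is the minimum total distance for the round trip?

85 blocks — the shortest possible round trip.

Larch-Ridge-Juniper-Sutton-Thorn-Spruce-Larch: 28+10+20+4+30+20 = 112
Larch-Ridge-Juniper-Sutton-Spruce-Thorn-Larch: 28+10+20+26+30+10 = 124
Larch-Ridge-Juniper-Thorn-Sutton-Spruce-Larch: 28+10+21+4+26+20 = 109
Larch-Ridge-Juniper-Thorn-Spruce-Sutton-Larch: 28+10+21+30+26+6 = 121
Larch-Ridge-Juniper-Spruce-Sutton-Thorn-Larch: 28+10+34+26+4+10 = 112
Larch-Ridge-Juniper-Spruce-Thorn-Sutton-Larch: 28+10+34+30+4+6 = 112
Larch-Ridge-Sutton-Juniper-Thorn-Spruce-Larch: 28+22+20+21+30+20 = 141
Larch-Ridge-Sutton-Juniper-Spruce-Thorn-Larch: 28+22+20+34+30+10 = 144
Larch-Ridge-Sutton-Thorn-Juniper-Spruce-Larch: 28+22+4+21+34+20 = 129
Larch-Ridge-Sutton-Thorn-Spruce-Juniper-Larch: 28+22+4+30+34+26 = 144
Larch-Ridge-Sutton-Spruce-Juniper-Thorn-Larch: 28+22+26+34+21+10 = 141
Larch-Ridge-Sutton-Spruce-Thorn-Juniper-Larch: 28+22+26+30+21+26 = 153
Larch-Ridge-Thorn-Juniper-Sutton-Spruce-Larch: 28+18+21+20+26+20 = 133
Larch-Ridge-Thorn-Juniper-Spruce-Sutton-Larch: 28+18+21+34+26+6 = 133
… (46 more)
Larch-Sutton-Thorn-Juniper-Ridge-Spruce-Larch: 6+4+21+10+24+20 = 85  ← best
The minimum is 85.
One optimal route: Larch → Sutton → Thorn → Juniper → Ridge → Spruce → Larch (or its reverse).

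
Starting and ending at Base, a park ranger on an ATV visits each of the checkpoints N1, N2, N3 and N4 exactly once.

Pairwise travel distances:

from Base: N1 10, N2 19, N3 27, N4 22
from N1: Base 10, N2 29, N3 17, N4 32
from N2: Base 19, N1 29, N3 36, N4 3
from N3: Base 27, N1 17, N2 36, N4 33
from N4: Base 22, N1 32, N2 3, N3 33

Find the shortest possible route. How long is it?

With 4 stops there are 4!/2 = 12 distinct round trips (a route and its reverse cost the same).
Base→N1→N2→N3→N4→Base: 10+29+36+33+22 = 130
Base→N1→N2→N4→N3→Base: 10+29+3+33+27 = 102
Base→N1→N3→N2→N4→Base: 10+17+36+3+22 = 88
Base→N1→N3→N4→N2→Base: 10+17+33+3+19 = 82
Base→N1→N4→N2→N3→Base: 10+32+3+36+27 = 108
Base→N1→N4→N3→N2→Base: 10+32+33+36+19 = 130
Base→N2→N1→N3→N4→Base: 19+29+17+33+22 = 120
Base→N2→N1→N4→N3→Base: 19+29+32+33+27 = 140
Base→N2→N3→N1→N4→Base: 19+36+17+32+22 = 126
Base→N2→N4→N1→N3→Base: 19+3+32+17+27 = 98
Base→N3→N1→N2→N4→Base: 27+17+29+3+22 = 98
Base→N3→N2→N1→N4→Base: 27+36+29+32+22 = 146
The minimum is 82.
One optimal route: Base → N1 → N3 → N4 → N2 → Base (or its reverse).

Shortest round trip = 82.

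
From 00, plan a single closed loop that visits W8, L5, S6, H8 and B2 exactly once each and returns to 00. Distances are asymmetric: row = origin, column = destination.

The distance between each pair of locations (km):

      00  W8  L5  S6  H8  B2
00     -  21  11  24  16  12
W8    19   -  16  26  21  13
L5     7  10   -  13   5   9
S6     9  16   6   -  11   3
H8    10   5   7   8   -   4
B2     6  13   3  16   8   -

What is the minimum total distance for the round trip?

Minimum total distance: 56 km.

00 - W8 - L5 - S6 - H8 - B2 - 00: 21+16+13+11+4+6 = 71
00 - W8 - L5 - S6 - B2 - H8 - 00: 21+16+13+3+8+10 = 71
00 - W8 - L5 - H8 - S6 - B2 - 00: 21+16+5+8+3+6 = 59
00 - W8 - L5 - H8 - B2 - S6 - 00: 21+16+5+4+16+9 = 71
00 - W8 - L5 - B2 - S6 - H8 - 00: 21+16+9+16+11+10 = 83
00 - W8 - L5 - B2 - H8 - S6 - 00: 21+16+9+8+8+9 = 71
00 - W8 - S6 - L5 - H8 - B2 - 00: 21+26+6+5+4+6 = 68
00 - W8 - S6 - L5 - B2 - H8 - 00: 21+26+6+9+8+10 = 80
00 - W8 - S6 - H8 - L5 - B2 - 00: 21+26+11+7+9+6 = 80
00 - W8 - S6 - H8 - B2 - L5 - 00: 21+26+11+4+3+7 = 72
00 - W8 - S6 - B2 - L5 - H8 - 00: 21+26+3+3+5+10 = 68
00 - W8 - S6 - B2 - H8 - L5 - 00: 21+26+3+8+7+7 = 72
00 - W8 - H8 - L5 - S6 - B2 - 00: 21+21+7+13+3+6 = 71
00 - W8 - H8 - L5 - B2 - S6 - 00: 21+21+7+9+16+9 = 83
… (106 more)
00 - L5 - H8 - W8 - S6 - B2 - 00: 11+5+5+26+3+6 = 56  ← best
The minimum is 56.
One optimal route: 00 → L5 → H8 → W8 → S6 → B2 → 00.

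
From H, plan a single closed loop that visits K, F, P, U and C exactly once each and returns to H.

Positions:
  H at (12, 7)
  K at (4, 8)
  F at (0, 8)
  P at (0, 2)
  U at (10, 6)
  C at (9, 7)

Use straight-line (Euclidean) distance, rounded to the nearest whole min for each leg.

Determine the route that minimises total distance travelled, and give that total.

31 min — the shortest possible round trip.

H - K - F - P - U - C - H: 8+4+6+11+1+3 = 33
H - K - F - P - C - U - H: 8+4+6+10+1+2 = 31
H - K - F - U - P - C - H: 8+4+10+11+10+3 = 46
H - K - F - U - C - P - H: 8+4+10+1+10+13 = 46
H - K - F - C - P - U - H: 8+4+9+10+11+2 = 44
H - K - F - C - U - P - H: 8+4+9+1+11+13 = 46
H - K - P - F - U - C - H: 8+7+6+10+1+3 = 35
H - K - P - F - C - U - H: 8+7+6+9+1+2 = 33
H - K - P - U - F - C - H: 8+7+11+10+9+3 = 48
H - K - P - U - C - F - H: 8+7+11+1+9+12 = 48
H - K - P - C - F - U - H: 8+7+10+9+10+2 = 46
H - K - P - C - U - F - H: 8+7+10+1+10+12 = 48
H - K - U - F - P - C - H: 8+6+10+6+10+3 = 43
H - K - U - F - C - P - H: 8+6+10+9+10+13 = 56
… (46 more)
The minimum is 31.
One optimal route: H → K → F → P → C → U → H (or its reverse).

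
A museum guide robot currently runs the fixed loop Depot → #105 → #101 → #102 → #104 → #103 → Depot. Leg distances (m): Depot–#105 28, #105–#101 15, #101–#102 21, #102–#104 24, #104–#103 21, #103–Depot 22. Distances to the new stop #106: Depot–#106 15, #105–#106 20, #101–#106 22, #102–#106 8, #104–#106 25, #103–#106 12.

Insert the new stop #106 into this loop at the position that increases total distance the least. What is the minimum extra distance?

Insertion cost between consecutive stops i–j is d(i,#106) + d(#106,j) − d(i,j):
  between Depot and #105: 15 + 20 − 28 = 7
  between #105 and #101: 20 + 22 − 15 = 27
  between #101 and #102: 22 + 8 − 21 = 9
  between #102 and #104: 8 + 25 − 24 = 9
  between #104 and #103: 25 + 12 − 21 = 16
  between #103 and Depot: 12 + 15 − 22 = 5
Cheapest insertion is between #103 and Depot, adding 5.
New total = 131 + 5 = 136.

+5 m — insert #106 between #103 and Depot.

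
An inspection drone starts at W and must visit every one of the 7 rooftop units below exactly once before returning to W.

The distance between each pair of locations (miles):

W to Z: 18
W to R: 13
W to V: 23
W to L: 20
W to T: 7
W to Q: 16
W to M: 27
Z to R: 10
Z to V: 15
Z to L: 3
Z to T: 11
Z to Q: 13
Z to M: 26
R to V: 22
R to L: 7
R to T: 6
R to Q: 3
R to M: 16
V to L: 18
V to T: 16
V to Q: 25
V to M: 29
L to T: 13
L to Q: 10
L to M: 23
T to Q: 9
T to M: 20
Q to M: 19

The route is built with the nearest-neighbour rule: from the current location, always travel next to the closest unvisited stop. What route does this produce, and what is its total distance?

W → [T:7 / R:13 / Q:16 / Z:18 / L:20 / V:23 / M:27] → T (7)
T → [R:6 / Q:9 / Z:11 / L:13 / V:16 / M:20] → R (6)
R → [Q:3 / L:7 / Z:10 / M:16 / V:22] → Q (3)
Q → [L:10 / Z:13 / M:19 / V:25] → L (10)
L → [Z:3 / V:18 / M:23] → Z (3)
Z → [V:15 / M:26] → V (15)
V → [M:29] → M (29)
Return M→W: 27.
Total = 7 + 6 + 3 + 10 + 3 + 15 + 29 + 27 = 100.

Total distance 100 miles via the nearest-neighbour route W → T → R → Q → L → Z → V → M → W.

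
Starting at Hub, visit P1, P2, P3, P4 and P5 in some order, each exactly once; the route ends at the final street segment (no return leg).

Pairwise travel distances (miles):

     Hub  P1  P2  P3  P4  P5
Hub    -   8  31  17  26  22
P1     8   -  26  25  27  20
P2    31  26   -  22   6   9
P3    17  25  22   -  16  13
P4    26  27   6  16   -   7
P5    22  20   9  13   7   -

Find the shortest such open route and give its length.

59 miles — the minimum one-way total.

There are 5! = 120 possible orderings.
Hub→P1→P2→P3→P4→P5: 8+26+22+16+7 = 79
Hub→P1→P2→P3→P5→P4: 8+26+22+13+7 = 76
Hub→P1→P2→P4→P3→P5: 8+26+6+16+13 = 69
Hub→P1→P2→P4→P5→P3: 8+26+6+7+13 = 60
Hub→P1→P2→P5→P3→P4: 8+26+9+13+16 = 72
Hub→P1→P2→P5→P4→P3: 8+26+9+7+16 = 66
Hub→P1→P3→P2→P4→P5: 8+25+22+6+7 = 68
Hub→P1→P3→P2→P5→P4: 8+25+22+9+7 = 71
Hub→P1→P3→P4→P2→P5: 8+25+16+6+9 = 64
Hub→P1→P3→P4→P5→P2: 8+25+16+7+9 = 65
Hub→P1→P3→P5→P2→P4: 8+25+13+9+6 = 61
Hub→P1→P3→P5→P4→P2: 8+25+13+7+6 = 59
Hub→P1→P4→P2→P3→P5: 8+27+6+22+13 = 76
Hub→P1→P4→P2→P5→P3: 8+27+6+9+13 = 63
… (106 more)
The minimum is 59.
One shortest path: Hub → P1 → P3 → P5 → P4 → P2.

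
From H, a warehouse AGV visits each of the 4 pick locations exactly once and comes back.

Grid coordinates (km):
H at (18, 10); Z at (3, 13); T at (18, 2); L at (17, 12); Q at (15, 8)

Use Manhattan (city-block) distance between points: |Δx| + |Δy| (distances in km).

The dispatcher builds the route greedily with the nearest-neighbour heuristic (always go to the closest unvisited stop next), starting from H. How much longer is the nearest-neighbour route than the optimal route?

Excess over optimum: 10 km.

From H: L=3, Q=5, T=8, Z=18 → choose L (3).
From L: Q=6, T=11, Z=15 → choose Q (6).
From Q: T=9, Z=17 → choose T (9).
From T: Z=26 → choose Z (26).
NN route H → L → Q → T → Z → H costs 62.
Optimal: H → T → Q → Z → L → H costs 52 (by enumerating all 12 distinct tours).
Excess = 62 − 52 = 10.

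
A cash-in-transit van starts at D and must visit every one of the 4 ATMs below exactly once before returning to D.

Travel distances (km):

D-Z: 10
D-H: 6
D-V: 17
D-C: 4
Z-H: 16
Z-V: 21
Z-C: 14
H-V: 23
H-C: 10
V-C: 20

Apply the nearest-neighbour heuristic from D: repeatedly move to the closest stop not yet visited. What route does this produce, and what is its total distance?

68 km along D → C → H → Z → V → D.

From D: distances to unvisited — C=4, H=6, Z=10, V=17. Nearest is C (4).
From C: distances to unvisited — H=10, Z=14, V=20. Nearest is H (10).
From H: distances to unvisited — Z=16, V=23. Nearest is Z (16).
From Z: distances to unvisited — V=21. Nearest is V (21).
Return V→D: 17.
Total = 4 + 10 + 16 + 21 + 17 = 68.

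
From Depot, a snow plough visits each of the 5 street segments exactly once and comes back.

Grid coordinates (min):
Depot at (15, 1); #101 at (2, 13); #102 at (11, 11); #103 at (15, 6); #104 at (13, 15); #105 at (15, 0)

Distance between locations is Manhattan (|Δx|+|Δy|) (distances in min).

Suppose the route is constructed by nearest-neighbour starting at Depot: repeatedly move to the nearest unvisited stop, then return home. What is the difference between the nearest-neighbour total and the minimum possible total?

4 min longer than the optimal tour.

Depot: #105=1, #103=5, #102=14, #104=16, #101=25 ⇒ #105
#105: #103=6, #102=15, #104=17, #101=26 ⇒ #103
#103: #102=9, #104=11, #101=20 ⇒ #102
#102: #104=6, #101=11 ⇒ #104
#104: #101=13 ⇒ #101
NN route Depot → #105 → #103 → #102 → #104 → #101 → Depot costs 60.
Optimal: Depot → #102 → #101 → #104 → #103 → #105 → Depot costs 56 (by enumerating all 60 distinct tours).
Excess = 60 − 56 = 4.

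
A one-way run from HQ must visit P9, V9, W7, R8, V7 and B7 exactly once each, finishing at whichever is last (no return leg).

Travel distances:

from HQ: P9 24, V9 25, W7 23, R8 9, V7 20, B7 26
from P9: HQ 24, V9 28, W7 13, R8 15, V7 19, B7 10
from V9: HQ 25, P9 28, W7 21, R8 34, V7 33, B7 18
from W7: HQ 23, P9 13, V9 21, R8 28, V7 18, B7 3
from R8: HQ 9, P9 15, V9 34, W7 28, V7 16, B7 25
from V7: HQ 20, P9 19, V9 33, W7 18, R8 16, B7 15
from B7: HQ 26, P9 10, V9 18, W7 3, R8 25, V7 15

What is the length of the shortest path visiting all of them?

There are 6! = 720 possible orderings.
HQ→P9→V9→W7→R8→V7→B7: 24+28+21+28+16+15 = 132
HQ→P9→V9→W7→R8→B7→V7: 24+28+21+28+25+15 = 141
HQ→P9→V9→W7→V7→R8→B7: 24+28+21+18+16+25 = 132
HQ→P9→V9→W7→V7→B7→R8: 24+28+21+18+15+25 = 131
HQ→P9→V9→W7→B7→R8→V7: 24+28+21+3+25+16 = 117
HQ→P9→V9→W7→B7→V7→R8: 24+28+21+3+15+16 = 107
HQ→P9→V9→R8→W7→V7→B7: 24+28+34+28+18+15 = 147
HQ→P9→V9→R8→W7→B7→V7: 24+28+34+28+3+15 = 132
… (712 more)
HQ→R8→V7→P9→W7→B7→V9: 9+16+19+13+3+18 = 78  ← best
The minimum is 78.
One shortest path: HQ → R8 → V7 → P9 → W7 → B7 → V9.

78 — the minimum one-way total.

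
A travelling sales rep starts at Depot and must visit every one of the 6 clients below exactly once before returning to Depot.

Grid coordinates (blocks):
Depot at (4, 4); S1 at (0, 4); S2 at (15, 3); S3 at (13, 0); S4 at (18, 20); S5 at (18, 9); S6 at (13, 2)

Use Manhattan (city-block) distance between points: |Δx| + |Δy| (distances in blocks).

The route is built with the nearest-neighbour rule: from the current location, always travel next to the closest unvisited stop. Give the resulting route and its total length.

76 blocks along Depot → S1 → S6 → S3 → S2 → S5 → S4 → Depot.

At Depot the remaining stops are S1 4, S6 11, S2 12, S3 13, S5 19, S4 30; go to S1.
At S1 the remaining stops are S6 15, S2 16, S3 17, S5 23, S4 34; go to S6.
At S6 the remaining stops are S3 2, S2 3, S5 12, S4 23; go to S3.
At S3 the remaining stops are S2 5, S5 14, S4 25; go to S2.
At S2 the remaining stops are S5 9, S4 20; go to S5.
At S5 the remaining stops are S4 11; go to S4.
Return S4→Depot: 30.
Total = 4 + 15 + 2 + 5 + 9 + 11 + 30 = 76.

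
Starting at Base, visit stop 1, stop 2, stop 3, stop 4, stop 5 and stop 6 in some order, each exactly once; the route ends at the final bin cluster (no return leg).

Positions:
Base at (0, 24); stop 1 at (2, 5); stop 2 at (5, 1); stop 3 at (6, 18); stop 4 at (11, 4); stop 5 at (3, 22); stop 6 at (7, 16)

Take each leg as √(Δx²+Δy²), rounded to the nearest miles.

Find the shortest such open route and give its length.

There are 6! = 720 possible orderings.
Base - stop 1 - stop 2 - stop 3 - stop 4 - stop 5 - stop 6: 19+5+17+15+20+7 = 83
Base - stop 1 - stop 2 - stop 3 - stop 4 - stop 6 - stop 5: 19+5+17+15+13+7 = 76
Base - stop 1 - stop 2 - stop 3 - stop 5 - stop 4 - stop 6: 19+5+17+5+20+13 = 79
Base - stop 1 - stop 2 - stop 3 - stop 5 - stop 6 - stop 4: 19+5+17+5+7+13 = 66
Base - stop 1 - stop 2 - stop 3 - stop 6 - stop 4 - stop 5: 19+5+17+2+13+20 = 76
Base - stop 1 - stop 2 - stop 3 - stop 6 - stop 5 - stop 4: 19+5+17+2+7+20 = 70
Base - stop 1 - stop 2 - stop 4 - stop 3 - stop 5 - stop 6: 19+5+7+15+5+7 = 58
Base - stop 1 - stop 2 - stop 4 - stop 3 - stop 6 - stop 5: 19+5+7+15+2+7 = 55
… (712 more)
Base - stop 5 - stop 3 - stop 6 - stop 1 - stop 2 - stop 4: 4+5+2+12+5+7 = 35  ← best
The minimum is 35.
One shortest path: Base → stop 5 → stop 3 → stop 6 → stop 1 → stop 2 → stop 4.

35 miles — the minimum one-way total.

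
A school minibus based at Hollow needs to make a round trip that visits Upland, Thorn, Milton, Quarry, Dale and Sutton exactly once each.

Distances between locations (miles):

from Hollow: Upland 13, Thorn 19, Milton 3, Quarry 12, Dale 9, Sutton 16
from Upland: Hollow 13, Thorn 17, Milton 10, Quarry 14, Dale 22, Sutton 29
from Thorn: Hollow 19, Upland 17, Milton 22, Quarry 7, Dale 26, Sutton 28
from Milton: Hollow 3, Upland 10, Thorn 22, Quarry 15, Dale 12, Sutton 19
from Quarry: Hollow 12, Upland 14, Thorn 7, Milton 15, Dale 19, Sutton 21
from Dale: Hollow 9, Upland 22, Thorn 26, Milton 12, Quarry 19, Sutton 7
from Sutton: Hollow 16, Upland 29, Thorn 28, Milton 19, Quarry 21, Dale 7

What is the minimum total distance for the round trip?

74 miles — the shortest possible round trip.

With 6 stops there are 6!/2 = 360 distinct round trips (a route and its reverse cost the same).
Hollow→Upland→Thorn→Milton→Quarry→Dale→Sutton→Hollow: 13+17+22+15+19+7+16 = 109
Hollow→Upland→Thorn→Milton→Quarry→Sutton→Dale→Hollow: 13+17+22+15+21+7+9 = 104
Hollow→Upland→Thorn→Milton→Dale→Quarry→Sutton→Hollow: 13+17+22+12+19+21+16 = 120
Hollow→Upland→Thorn→Milton→Dale→Sutton→Quarry→Hollow: 13+17+22+12+7+21+12 = 104
Hollow→Upland→Thorn→Milton→Sutton→Quarry→Dale→Hollow: 13+17+22+19+21+19+9 = 120
Hollow→Upland→Thorn→Milton→Sutton→Dale→Quarry→Hollow: 13+17+22+19+7+19+12 = 109
Hollow→Upland→Thorn→Quarry→Milton→Dale→Sutton→Hollow: 13+17+7+15+12+7+16 = 87
Hollow→Upland→Thorn→Quarry→Milton→Sutton→Dale→Hollow: 13+17+7+15+19+7+9 = 87
… (352 more)
Hollow→Milton→Upland→Thorn→Quarry→Sutton→Dale→Hollow: 3+10+17+7+21+7+9 = 74  ← best
The minimum is 74.
One optimal route: Hollow → Milton → Upland → Thorn → Quarry → Sutton → Dale → Hollow (or its reverse).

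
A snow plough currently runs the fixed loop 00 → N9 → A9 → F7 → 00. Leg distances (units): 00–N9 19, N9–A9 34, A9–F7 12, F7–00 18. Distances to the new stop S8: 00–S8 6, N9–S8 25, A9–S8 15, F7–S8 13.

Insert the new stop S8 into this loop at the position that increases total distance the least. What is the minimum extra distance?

Insertion cost between consecutive stops i–j is d(i,S8) + d(S8,j) − d(i,j):
  between 00 and N9: 6 + 25 − 19 = 12
  between N9 and A9: 25 + 15 − 34 = 6
  between A9 and F7: 15 + 13 − 12 = 16
  between F7 and 00: 13 + 6 − 18 = 1
Cheapest insertion is between F7 and 00, adding 1.
New total = 83 + 1 = 84.

Minimum extra distance: 1, inserting S8 between F7 and 00.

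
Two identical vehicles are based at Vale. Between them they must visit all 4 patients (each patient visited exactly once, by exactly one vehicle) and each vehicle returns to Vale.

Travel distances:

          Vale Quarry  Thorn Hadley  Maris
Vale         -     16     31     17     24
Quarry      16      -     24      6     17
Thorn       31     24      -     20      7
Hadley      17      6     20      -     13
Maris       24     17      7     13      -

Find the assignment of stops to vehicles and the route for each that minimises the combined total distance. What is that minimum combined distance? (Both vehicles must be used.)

100 — the smallest possible combined total.

Check every non-empty split of the stops between the two vehicles; for each half take its own optimal tour:
  {Quarry} + {Thorn, Hadley, Maris}: 32 + 68 = 100
  {Thorn} + {Quarry, Hadley, Maris}: 62 + 59 = 121
  {Quarry, Thorn} + {Hadley, Maris}: 71 + 54 = 125
  {Hadley} + {Quarry, Thorn, Maris}: 34 + 71 = 105
  {Quarry, Hadley} + {Thorn, Maris}: 39 + 62 = 101
  {Thorn, Hadley} + {Quarry, Maris}: 68 + 57 = 125
  … (7 splits in total)
Best: vehicle 1 Vale → Quarry → Vale = 32; vehicle 2 Vale → Thorn → Maris → Hadley → Vale = 68; combined 100.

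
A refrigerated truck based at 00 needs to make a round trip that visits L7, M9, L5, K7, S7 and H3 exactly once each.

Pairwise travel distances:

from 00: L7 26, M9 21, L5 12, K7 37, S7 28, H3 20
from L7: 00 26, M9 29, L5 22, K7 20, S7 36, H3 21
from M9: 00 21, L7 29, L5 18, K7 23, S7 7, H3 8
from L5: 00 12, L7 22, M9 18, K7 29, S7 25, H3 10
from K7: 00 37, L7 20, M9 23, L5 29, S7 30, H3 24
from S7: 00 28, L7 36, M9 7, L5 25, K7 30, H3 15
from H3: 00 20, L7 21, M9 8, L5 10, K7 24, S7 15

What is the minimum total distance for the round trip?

00 → L7 → M9 → L5 → K7 → S7 → H3 → 00: 26+29+18+29+30+15+20 = 167
00 → L7 → M9 → L5 → K7 → H3 → S7 → 00: 26+29+18+29+24+15+28 = 169
00 → L7 → M9 → L5 → S7 → K7 → H3 → 00: 26+29+18+25+30+24+20 = 172
00 → L7 → M9 → L5 → S7 → H3 → K7 → 00: 26+29+18+25+15+24+37 = 174
00 → L7 → M9 → L5 → H3 → K7 → S7 → 00: 26+29+18+10+24+30+28 = 165
00 → L7 → M9 → L5 → H3 → S7 → K7 → 00: 26+29+18+10+15+30+37 = 165
00 → L7 → M9 → K7 → L5 → S7 → H3 → 00: 26+29+23+29+25+15+20 = 167
00 → L7 → M9 → K7 → L5 → H3 → S7 → 00: 26+29+23+29+10+15+28 = 160
… (352 more)
00 → L7 → K7 → M9 → S7 → H3 → L5 → 00: 26+20+23+7+15+10+12 = 113  ← best
The minimum is 113.
One optimal route: 00 → L7 → K7 → M9 → S7 → H3 → L5 → 00 (or its reverse).

113 — the shortest possible round trip.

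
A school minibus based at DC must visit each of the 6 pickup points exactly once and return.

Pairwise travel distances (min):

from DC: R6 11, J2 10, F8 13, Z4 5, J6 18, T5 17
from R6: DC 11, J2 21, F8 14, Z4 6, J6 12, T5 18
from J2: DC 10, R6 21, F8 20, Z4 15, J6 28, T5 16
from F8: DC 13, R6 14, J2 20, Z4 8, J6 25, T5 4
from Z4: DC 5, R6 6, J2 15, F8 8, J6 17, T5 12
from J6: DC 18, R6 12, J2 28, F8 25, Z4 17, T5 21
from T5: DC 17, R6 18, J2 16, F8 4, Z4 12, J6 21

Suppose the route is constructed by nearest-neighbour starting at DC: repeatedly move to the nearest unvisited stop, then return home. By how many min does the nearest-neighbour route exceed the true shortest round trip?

The nearest-neighbour route is 4 min longer than optimal.

DC: Z4=5, J2=10, R6=11, F8=13, T5=17, J6=18 ⇒ Z4
Z4: R6=6, F8=8, T5=12, J2=15, J6=17 ⇒ R6
R6: J6=12, F8=14, T5=18, J2=21 ⇒ J6
J6: T5=21, F8=25, J2=28 ⇒ T5
T5: F8=4, J2=16 ⇒ F8
F8: J2=20 ⇒ J2
NN route DC → Z4 → R6 → J6 → T5 → F8 → J2 → DC costs 78.
Optimal: DC → J2 → T5 → F8 → Z4 → R6 → J6 → DC costs 74 (by enumerating all 360 distinct tours).
Excess = 78 − 74 = 4.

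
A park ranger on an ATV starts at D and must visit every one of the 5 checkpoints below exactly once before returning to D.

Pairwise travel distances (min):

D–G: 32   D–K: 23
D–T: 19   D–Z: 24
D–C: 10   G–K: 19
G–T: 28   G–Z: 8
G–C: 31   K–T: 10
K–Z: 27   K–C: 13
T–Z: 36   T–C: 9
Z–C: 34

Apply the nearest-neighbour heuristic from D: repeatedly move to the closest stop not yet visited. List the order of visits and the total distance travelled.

Nearest-neighbour total = 80 min; route D → C → T → K → G → Z → D.

At D the remaining stops are C 10, T 19, K 23, Z 24, G 32; go to C.
At C the remaining stops are T 9, K 13, G 31, Z 34; go to T.
At T the remaining stops are K 10, G 28, Z 36; go to K.
At K the remaining stops are G 19, Z 27; go to G.
At G the remaining stops are Z 8; go to Z.
Return Z→D: 24.
Total = 10 + 9 + 10 + 19 + 8 + 24 = 80.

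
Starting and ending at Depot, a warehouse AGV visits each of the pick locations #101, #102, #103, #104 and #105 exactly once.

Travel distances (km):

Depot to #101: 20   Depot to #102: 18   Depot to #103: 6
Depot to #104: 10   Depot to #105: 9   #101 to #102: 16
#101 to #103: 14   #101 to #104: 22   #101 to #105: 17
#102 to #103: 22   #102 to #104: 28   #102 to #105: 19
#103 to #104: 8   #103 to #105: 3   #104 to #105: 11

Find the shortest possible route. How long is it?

Minimum total distance: 72 km.

With 5 stops there are 5!/2 = 60 distinct round trips (a route and its reverse cost the same).
Depot → #101 → #102 → #103 → #104 → #105 → Depot: 20+16+22+8+11+9 = 86
Depot → #101 → #102 → #103 → #105 → #104 → Depot: 20+16+22+3+11+10 = 82
Depot → #101 → #102 → #104 → #103 → #105 → Depot: 20+16+28+8+3+9 = 84
Depot → #101 → #102 → #104 → #105 → #103 → Depot: 20+16+28+11+3+6 = 84
Depot → #101 → #102 → #105 → #103 → #104 → Depot: 20+16+19+3+8+10 = 76
Depot → #101 → #102 → #105 → #104 → #103 → Depot: 20+16+19+11+8+6 = 80
Depot → #101 → #103 → #102 → #104 → #105 → Depot: 20+14+22+28+11+9 = 104
Depot → #101 → #103 → #102 → #105 → #104 → Depot: 20+14+22+19+11+10 = 96
Depot → #101 → #103 → #104 → #102 → #105 → Depot: 20+14+8+28+19+9 = 98
Depot → #101 → #103 → #104 → #105 → #102 → Depot: 20+14+8+11+19+18 = 90
Depot → #101 → #103 → #105 → #102 → #104 → Depot: 20+14+3+19+28+10 = 94
Depot → #101 → #103 → #105 → #104 → #102 → Depot: 20+14+3+11+28+18 = 94
Depot → #101 → #104 → #102 → #103 → #105 → Depot: 20+22+28+22+3+9 = 104
Depot → #101 → #104 → #102 → #105 → #103 → Depot: 20+22+28+19+3+6 = 98
… (46 more)
Depot → #102 → #101 → #103 → #105 → #104 → Depot: 18+16+14+3+11+10 = 72  ← best
The minimum is 72.
One optimal route: Depot → #102 → #101 → #103 → #105 → #104 → Depot (or its reverse).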